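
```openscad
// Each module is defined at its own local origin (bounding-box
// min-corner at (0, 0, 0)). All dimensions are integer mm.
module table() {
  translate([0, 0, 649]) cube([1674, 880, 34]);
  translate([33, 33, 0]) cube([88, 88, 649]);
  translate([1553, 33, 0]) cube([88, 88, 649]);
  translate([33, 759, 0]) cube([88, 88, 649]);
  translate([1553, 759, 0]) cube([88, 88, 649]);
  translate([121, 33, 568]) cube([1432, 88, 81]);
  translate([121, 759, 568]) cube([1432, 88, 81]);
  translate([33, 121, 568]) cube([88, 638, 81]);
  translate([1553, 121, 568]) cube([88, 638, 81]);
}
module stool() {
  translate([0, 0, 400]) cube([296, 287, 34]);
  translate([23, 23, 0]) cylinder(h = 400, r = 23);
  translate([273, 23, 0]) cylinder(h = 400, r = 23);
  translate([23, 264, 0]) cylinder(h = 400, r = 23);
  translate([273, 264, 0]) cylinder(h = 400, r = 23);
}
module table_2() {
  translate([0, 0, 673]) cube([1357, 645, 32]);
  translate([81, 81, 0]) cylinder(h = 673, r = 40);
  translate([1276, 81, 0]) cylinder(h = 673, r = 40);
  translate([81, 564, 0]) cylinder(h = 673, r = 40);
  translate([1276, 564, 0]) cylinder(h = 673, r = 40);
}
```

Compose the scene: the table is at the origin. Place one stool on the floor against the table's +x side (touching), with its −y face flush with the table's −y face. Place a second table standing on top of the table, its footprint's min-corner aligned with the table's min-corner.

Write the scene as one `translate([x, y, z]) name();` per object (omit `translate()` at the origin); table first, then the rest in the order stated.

table();
translate([1674, 0, 0]) stool();
translate([0, 0, 683]) table_2();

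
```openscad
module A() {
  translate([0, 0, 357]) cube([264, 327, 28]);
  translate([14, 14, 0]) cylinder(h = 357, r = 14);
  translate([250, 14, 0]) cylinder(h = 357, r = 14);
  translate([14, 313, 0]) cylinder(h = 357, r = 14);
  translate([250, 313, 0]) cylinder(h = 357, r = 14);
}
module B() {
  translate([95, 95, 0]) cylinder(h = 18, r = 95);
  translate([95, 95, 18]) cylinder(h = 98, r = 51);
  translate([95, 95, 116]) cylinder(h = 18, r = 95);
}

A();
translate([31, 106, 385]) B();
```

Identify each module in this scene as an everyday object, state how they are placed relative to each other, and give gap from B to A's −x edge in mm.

The spool's min-x is at 31; the stool's min-x is 0; gap = 31 mm.

A is a stool. B is a spool. The spool is on top of the stool. The gap from the spool to the stool's −x edge is 31 mm.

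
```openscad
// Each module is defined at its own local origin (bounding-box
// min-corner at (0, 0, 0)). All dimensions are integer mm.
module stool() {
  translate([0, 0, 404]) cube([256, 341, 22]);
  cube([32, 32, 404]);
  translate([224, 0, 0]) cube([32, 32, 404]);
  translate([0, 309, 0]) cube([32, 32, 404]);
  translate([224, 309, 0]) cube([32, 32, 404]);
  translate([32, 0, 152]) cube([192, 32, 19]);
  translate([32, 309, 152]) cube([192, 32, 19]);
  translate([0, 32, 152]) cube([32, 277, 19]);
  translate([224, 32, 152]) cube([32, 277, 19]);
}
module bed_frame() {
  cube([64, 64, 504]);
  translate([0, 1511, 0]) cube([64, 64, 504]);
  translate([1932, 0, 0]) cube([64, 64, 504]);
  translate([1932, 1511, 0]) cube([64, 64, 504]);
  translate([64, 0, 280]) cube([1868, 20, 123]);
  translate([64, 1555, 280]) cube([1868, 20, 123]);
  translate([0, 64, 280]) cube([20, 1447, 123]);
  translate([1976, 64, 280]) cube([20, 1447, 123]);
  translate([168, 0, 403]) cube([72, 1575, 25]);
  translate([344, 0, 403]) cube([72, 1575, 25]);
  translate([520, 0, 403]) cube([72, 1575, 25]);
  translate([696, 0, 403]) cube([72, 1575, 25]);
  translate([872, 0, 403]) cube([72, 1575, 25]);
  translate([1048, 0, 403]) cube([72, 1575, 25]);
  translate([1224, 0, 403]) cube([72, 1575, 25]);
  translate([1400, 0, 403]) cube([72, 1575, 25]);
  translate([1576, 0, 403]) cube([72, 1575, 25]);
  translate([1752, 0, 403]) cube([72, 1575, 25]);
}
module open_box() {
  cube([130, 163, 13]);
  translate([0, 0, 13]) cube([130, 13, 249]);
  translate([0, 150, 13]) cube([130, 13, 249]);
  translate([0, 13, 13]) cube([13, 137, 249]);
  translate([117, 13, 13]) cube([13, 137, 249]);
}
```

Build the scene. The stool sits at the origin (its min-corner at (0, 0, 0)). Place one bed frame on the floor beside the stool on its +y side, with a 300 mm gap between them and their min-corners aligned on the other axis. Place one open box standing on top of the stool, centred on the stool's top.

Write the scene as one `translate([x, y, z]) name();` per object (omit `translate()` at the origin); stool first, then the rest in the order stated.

stool();
translate([0, 641, 0]) bed_frame();
translate([63, 89, 426]) open_box();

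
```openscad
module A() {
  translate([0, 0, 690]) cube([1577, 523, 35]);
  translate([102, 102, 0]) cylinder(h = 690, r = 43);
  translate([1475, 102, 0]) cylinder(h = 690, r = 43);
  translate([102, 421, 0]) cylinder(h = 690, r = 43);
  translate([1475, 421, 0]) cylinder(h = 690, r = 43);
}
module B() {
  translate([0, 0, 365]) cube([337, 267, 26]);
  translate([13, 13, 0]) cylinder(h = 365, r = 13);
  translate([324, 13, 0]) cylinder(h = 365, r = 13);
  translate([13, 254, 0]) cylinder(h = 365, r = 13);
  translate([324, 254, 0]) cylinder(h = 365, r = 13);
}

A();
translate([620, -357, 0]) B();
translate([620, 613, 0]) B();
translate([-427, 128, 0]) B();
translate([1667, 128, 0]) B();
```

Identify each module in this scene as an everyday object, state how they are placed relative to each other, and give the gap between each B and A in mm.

Each stool's nearest face is 90 mm from the table's bounding box.

A is a table. B is a stool. Four stools sit around the table at the −y, +y, −x, +x sides. The gap between each stool and the table is 90 mm.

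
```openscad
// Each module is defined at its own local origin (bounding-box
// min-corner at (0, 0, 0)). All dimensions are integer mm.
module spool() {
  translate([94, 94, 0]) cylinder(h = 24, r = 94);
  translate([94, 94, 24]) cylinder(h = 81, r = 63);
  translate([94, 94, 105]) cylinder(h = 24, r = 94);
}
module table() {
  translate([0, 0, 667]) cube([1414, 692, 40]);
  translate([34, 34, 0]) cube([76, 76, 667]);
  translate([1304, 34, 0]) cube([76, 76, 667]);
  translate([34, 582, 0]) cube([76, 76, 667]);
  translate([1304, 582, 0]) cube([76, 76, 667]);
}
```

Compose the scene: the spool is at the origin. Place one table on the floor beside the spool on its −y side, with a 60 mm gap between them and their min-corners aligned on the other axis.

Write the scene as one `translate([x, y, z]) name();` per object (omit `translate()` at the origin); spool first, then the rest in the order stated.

spool();
translate([0, -752, 0]) table();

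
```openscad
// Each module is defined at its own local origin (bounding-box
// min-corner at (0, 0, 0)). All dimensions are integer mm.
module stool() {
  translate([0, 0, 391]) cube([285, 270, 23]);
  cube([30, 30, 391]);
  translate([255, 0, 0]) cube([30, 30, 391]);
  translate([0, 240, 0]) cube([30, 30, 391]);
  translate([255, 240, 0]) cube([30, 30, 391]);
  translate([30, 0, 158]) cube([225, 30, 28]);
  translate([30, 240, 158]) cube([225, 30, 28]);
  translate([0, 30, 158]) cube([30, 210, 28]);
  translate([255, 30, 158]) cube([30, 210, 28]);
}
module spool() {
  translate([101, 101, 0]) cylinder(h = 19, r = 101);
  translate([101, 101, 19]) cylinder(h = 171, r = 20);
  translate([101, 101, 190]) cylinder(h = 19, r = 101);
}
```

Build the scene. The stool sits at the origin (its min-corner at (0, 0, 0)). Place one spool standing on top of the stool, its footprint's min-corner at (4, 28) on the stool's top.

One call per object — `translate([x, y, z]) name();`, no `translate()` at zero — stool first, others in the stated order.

stool();
translate([4, 28, 414]) spool();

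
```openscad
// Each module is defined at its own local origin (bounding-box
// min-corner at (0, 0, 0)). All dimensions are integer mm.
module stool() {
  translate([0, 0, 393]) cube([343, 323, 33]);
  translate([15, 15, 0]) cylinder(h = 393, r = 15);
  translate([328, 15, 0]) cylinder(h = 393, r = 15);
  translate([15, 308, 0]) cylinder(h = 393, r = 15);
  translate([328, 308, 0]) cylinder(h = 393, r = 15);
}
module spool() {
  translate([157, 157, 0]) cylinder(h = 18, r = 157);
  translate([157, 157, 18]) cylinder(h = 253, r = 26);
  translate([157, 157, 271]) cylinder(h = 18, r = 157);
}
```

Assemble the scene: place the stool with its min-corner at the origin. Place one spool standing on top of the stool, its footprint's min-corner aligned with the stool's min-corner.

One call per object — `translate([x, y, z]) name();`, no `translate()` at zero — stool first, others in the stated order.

stool();
translate([0, 0, 426]) spool();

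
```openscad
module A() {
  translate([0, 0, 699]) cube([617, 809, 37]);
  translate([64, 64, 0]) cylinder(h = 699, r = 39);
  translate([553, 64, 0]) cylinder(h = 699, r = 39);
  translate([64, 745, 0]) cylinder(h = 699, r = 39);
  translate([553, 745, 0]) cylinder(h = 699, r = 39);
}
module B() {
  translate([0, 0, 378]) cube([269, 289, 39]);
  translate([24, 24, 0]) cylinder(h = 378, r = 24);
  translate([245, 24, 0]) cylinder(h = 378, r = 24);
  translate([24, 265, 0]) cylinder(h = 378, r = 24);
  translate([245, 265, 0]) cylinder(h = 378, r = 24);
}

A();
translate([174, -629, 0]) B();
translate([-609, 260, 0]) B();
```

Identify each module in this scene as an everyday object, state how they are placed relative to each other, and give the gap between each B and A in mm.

Each stool's nearest face is 340 mm from the table's bounding box.

A is a table. B is a stool. Two stools sit around the table at the −y, −x sides. The gap between each stool and the table is 340 mm.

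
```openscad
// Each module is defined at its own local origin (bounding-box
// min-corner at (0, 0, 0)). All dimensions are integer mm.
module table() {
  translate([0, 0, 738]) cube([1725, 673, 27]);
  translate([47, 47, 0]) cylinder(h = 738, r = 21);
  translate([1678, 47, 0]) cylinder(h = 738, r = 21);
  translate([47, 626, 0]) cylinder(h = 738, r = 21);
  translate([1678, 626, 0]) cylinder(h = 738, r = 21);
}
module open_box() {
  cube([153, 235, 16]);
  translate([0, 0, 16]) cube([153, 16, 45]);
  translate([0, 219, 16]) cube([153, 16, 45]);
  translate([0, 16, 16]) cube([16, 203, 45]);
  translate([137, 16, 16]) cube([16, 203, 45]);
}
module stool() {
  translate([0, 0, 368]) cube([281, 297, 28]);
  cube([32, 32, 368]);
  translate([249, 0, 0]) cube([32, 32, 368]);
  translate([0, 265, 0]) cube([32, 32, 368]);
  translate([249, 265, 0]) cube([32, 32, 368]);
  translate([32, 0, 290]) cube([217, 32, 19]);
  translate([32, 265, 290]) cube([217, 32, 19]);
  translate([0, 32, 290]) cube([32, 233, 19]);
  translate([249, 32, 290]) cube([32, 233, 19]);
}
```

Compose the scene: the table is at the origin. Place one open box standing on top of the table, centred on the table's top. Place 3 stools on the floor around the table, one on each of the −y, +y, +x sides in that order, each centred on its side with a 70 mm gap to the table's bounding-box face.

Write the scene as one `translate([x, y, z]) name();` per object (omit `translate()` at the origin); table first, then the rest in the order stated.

table();
translate([786, 219, 765]) open_box();
translate([722, -367, 0]) stool();
translate([722, 743, 0]) stool();
translate([1795, 188, 0]) stool();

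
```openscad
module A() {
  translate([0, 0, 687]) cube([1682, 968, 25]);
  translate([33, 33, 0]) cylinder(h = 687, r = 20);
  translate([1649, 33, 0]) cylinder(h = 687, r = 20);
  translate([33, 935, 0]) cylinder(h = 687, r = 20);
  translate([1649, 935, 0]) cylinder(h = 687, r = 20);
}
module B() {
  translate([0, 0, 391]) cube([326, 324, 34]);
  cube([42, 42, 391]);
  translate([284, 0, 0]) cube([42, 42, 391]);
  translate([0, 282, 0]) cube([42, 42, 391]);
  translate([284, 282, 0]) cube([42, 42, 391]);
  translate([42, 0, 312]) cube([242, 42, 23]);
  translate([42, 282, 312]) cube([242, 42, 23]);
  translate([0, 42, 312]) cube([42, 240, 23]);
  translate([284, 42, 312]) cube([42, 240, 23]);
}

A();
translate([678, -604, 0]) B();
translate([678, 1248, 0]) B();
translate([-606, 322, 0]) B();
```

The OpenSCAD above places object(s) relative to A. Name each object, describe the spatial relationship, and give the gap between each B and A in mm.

Each stool's nearest face is 280 mm from the table's bounding box.

A is a table. B is a stool. Three stools sit around the table at the −y, +y, −x sides. The gap between each stool and the table is 280 mm.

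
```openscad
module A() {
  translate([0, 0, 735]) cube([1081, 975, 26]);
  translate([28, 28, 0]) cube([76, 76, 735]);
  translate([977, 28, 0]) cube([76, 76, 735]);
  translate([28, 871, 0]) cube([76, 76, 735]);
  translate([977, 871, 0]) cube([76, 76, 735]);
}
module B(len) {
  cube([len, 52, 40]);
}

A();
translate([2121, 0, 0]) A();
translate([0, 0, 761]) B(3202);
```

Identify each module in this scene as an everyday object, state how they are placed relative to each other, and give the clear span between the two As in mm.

A is a table. B is a beam. A beam spans the tops of two tables. The clear span between the two tables is 1040 mm.

Second table starts at x = 2121; first ends at x = 1081; clear span = 2121 − 1081 = 1040 mm.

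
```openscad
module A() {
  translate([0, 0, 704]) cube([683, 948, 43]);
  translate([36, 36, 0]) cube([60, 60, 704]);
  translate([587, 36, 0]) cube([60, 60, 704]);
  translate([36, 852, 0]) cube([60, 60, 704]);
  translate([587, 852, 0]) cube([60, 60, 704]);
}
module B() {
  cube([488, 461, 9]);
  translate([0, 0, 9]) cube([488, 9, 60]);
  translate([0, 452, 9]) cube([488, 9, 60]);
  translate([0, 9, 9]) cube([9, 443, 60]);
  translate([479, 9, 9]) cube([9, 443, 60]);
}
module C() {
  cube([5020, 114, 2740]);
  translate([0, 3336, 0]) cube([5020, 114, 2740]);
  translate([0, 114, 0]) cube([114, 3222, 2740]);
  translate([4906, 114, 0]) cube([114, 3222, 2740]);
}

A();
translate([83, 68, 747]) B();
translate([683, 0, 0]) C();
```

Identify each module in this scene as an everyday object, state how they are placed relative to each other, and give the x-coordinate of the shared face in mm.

A is a table. B is an open box. C is a house frame. The open box is on top of the table. The house frame is against the table's +x side, with their −y faces flush. The x-coordinate of the shared face is 683 mm.

The table's +x face and the house frame's −x face are both at x = 683 mm.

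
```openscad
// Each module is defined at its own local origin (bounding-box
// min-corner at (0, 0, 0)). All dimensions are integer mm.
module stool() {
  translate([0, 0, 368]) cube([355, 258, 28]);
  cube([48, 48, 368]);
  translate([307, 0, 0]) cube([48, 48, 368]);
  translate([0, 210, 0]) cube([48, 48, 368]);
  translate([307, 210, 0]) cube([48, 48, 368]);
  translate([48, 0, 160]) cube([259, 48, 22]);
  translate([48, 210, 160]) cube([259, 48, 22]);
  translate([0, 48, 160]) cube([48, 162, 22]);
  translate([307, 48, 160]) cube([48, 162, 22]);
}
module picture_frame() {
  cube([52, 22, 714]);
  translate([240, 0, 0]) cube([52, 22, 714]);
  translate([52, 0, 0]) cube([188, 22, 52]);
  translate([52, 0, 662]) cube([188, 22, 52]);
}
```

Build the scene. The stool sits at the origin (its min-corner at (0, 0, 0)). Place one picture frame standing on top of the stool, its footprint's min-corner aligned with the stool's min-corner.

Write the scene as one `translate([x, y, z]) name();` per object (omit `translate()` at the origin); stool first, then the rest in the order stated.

stool();
translate([0, 0, 396]) picture_frame();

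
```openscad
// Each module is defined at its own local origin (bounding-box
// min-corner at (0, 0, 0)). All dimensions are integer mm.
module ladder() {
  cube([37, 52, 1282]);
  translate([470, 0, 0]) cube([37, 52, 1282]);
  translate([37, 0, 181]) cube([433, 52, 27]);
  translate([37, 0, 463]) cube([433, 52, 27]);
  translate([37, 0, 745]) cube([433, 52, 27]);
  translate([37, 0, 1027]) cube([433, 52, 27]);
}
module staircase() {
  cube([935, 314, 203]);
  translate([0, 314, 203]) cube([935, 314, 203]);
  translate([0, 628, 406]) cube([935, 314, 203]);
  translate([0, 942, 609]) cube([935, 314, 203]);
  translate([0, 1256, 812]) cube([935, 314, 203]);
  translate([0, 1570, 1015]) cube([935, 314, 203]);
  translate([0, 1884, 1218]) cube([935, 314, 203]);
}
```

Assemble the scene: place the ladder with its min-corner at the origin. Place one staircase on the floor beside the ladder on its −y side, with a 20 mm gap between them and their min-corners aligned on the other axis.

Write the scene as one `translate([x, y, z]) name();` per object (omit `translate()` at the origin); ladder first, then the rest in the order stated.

ladder();
translate([0, -2218, 0]) staircase();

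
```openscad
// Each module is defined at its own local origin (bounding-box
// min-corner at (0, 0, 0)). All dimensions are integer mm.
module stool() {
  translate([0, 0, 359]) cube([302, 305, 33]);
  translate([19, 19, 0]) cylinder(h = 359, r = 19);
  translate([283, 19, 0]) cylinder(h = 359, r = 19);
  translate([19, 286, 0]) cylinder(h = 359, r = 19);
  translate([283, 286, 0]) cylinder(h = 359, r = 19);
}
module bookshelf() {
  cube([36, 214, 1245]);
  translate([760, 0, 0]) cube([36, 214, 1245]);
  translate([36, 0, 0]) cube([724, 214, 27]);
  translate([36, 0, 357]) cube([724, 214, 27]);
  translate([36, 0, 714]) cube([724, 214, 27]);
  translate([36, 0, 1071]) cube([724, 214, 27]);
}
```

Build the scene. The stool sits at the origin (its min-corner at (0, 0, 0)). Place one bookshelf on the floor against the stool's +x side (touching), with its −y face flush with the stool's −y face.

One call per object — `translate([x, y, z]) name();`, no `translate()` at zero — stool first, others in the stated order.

stool();
translate([302, 0, 0]) bookshelf();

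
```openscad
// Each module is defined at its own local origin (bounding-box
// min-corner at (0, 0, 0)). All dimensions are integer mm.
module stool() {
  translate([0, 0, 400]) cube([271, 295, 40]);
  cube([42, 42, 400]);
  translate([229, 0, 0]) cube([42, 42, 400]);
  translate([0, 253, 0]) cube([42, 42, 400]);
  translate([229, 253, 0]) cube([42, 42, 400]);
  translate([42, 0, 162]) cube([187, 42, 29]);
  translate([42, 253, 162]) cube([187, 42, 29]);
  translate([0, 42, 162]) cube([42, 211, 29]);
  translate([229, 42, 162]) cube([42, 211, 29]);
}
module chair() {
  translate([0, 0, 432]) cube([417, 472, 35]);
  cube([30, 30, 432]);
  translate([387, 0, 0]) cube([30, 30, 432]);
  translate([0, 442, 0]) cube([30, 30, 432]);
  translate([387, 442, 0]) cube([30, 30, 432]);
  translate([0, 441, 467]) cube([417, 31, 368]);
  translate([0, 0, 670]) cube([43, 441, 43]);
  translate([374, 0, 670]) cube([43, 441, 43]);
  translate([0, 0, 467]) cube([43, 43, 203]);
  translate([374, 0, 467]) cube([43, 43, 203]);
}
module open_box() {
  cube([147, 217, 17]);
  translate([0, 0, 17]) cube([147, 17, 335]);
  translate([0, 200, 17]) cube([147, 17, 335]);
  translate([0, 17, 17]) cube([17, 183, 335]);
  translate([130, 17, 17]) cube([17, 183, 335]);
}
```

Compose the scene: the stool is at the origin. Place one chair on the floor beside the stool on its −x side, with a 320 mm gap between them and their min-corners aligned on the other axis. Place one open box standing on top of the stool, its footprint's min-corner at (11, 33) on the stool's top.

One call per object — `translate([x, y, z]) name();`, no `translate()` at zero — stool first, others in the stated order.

stool();
translate([-737, 0, 0]) chair();
translate([11, 33, 440]) open_box();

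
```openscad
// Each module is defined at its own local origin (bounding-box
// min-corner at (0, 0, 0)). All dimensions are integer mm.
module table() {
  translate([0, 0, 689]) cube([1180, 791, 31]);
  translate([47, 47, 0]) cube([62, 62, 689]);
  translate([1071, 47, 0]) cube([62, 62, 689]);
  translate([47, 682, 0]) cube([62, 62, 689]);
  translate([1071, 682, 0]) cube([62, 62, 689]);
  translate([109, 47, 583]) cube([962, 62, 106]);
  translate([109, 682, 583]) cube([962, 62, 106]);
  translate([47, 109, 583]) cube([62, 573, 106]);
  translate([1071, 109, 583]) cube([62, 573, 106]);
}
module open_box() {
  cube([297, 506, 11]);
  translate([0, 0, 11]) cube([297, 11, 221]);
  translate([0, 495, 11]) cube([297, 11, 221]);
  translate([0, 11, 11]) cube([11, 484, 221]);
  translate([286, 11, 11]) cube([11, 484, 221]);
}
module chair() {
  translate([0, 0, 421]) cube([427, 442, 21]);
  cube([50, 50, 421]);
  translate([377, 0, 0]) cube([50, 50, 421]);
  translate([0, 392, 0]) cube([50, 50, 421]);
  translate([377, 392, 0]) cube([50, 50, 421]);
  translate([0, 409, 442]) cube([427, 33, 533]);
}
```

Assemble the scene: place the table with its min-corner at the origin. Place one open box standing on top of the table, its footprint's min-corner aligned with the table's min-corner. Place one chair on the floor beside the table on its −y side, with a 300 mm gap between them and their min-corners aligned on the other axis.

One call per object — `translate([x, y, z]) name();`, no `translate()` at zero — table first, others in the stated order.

table();
translate([0, 0, 720]) open_box();
translate([0, -742, 0]) chair();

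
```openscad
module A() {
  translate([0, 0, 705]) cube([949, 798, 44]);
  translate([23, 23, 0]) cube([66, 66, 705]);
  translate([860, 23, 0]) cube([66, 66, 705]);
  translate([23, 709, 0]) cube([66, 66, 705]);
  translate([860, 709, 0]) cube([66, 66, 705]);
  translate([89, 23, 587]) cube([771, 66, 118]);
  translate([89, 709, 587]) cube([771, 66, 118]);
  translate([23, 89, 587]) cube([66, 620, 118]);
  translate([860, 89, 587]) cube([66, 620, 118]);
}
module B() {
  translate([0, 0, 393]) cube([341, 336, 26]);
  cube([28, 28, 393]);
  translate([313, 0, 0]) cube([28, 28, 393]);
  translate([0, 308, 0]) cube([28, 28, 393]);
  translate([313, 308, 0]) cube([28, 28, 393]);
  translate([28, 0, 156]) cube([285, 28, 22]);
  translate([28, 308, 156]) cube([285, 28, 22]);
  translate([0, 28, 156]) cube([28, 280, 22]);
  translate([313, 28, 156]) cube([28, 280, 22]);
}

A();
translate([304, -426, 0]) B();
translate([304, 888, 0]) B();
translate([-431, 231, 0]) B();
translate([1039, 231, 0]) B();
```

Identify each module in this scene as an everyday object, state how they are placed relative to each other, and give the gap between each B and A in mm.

Each stool's nearest face is 90 mm from the table's bounding box.

A is a table. B is a stool. Four stools sit around the table at the −y, +y, −x, +x sides. The gap between each stool and the table is 90 mm.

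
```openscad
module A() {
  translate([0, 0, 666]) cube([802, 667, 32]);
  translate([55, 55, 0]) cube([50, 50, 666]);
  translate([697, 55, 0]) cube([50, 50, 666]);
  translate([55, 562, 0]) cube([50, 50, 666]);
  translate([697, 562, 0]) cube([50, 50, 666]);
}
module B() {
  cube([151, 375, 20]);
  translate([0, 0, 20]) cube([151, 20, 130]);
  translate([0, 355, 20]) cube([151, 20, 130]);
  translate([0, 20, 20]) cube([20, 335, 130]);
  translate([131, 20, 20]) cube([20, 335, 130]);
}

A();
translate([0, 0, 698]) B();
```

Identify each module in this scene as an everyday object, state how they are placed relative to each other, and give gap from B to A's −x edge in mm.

A is a table. B is an open box. The open box is on top of the table. The gap from the open box to the table's −x edge is 0 mm.

The open box's min-x is at 0; the table's min-x is 0; gap = 0 mm.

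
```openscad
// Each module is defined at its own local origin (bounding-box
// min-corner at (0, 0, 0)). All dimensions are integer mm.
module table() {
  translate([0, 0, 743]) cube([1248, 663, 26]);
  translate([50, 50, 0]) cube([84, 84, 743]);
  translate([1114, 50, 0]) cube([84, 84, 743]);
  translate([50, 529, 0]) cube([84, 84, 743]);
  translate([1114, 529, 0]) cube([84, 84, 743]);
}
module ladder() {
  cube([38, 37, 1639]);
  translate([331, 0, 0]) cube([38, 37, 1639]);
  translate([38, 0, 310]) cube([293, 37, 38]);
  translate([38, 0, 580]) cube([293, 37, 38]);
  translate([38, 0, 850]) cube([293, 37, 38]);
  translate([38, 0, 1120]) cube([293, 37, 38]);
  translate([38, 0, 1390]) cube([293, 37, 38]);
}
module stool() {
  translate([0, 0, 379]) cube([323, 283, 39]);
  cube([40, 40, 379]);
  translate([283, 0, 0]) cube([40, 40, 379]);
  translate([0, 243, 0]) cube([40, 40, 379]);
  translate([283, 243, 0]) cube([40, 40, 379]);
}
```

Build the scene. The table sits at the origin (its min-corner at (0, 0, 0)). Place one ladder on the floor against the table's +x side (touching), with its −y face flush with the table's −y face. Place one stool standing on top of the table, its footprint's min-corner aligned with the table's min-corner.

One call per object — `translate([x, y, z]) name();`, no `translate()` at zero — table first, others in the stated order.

table();
translate([1248, 0, 0]) ladder();
translate([0, 0, 769]) stool();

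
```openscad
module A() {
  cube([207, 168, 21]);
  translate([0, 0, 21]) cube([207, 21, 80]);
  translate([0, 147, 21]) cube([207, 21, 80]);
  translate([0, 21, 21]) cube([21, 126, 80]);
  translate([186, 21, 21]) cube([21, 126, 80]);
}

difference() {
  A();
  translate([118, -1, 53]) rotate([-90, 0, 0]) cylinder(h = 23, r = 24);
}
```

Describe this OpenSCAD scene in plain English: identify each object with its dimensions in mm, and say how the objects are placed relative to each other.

A is an open-topped rectangular box: outside dimensions 207×168×101 mm, with a uniform wall and base thickness of 21 mm. The base is a full 207×168 slab on the floor; four walls sit on top of the base. The front and back walls (the −y and +y sides) span the full width; the two side walls fit between them.

The open box has a circular hole of radius 24 mm through its front wall, centred at (x = 118, z = 53).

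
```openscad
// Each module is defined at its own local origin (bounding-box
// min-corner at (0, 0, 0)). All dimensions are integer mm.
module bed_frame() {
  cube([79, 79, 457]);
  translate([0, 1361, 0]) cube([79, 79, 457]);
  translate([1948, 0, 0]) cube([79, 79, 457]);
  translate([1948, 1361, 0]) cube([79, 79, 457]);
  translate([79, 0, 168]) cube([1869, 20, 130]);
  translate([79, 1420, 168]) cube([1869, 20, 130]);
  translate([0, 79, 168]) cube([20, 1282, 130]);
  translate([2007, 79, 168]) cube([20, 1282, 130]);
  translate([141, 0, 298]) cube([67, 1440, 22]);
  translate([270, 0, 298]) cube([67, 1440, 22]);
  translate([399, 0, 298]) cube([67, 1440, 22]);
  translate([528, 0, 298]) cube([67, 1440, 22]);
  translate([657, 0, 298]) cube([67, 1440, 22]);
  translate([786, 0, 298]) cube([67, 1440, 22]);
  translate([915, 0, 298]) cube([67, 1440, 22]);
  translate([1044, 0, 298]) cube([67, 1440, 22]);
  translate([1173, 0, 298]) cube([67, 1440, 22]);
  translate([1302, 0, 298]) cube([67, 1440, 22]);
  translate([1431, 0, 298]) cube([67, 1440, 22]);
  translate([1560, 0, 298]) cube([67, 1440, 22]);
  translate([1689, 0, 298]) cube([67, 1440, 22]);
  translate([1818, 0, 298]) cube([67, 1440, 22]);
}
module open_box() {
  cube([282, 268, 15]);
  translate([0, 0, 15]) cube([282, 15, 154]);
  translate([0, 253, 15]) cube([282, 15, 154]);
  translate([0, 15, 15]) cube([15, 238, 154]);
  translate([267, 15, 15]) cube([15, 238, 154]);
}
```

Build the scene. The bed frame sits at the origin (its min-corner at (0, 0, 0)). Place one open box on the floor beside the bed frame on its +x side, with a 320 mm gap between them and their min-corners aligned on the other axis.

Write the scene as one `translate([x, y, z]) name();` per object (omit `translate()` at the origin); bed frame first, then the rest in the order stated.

bed_frame();
translate([2347, 0, 0]) open_box();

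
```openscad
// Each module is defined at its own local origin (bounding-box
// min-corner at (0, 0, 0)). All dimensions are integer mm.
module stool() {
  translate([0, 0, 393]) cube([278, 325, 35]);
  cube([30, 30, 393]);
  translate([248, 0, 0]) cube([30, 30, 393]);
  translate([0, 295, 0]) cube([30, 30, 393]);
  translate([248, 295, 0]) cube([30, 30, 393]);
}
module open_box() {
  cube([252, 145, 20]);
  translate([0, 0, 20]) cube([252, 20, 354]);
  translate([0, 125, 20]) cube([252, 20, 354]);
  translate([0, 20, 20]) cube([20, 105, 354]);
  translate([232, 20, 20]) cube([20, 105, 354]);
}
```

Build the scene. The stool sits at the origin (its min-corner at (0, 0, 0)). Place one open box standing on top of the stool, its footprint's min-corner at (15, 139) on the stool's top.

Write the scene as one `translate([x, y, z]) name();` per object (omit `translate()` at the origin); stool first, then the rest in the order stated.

stool();
translate([15, 139, 428]) open_box();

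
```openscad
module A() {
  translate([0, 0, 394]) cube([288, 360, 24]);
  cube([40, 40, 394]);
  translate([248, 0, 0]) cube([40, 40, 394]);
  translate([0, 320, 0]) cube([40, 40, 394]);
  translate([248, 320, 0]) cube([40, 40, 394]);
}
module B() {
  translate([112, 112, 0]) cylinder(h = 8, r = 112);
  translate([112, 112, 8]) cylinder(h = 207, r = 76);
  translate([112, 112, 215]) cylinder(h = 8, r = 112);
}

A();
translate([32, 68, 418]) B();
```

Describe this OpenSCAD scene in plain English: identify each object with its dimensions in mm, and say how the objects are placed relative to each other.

A is a four-legged stool. The seat is a 288×360×24 mm slab whose top surface is at z = 418 mm; four square legs, each 40×40 mm in cross-section, run from the floor (z = 0) to the underside of the seat, each flush with a corner of the seat.

B is a spool: two coaxial disc flanges of radius 112 mm and thickness 8 mm, joined by a core cylinder of radius 76 mm and height 207 mm. The lower flange rests on z = 0 and the three cylinders share a vertical axis.

The spool is on top of the stool, centred.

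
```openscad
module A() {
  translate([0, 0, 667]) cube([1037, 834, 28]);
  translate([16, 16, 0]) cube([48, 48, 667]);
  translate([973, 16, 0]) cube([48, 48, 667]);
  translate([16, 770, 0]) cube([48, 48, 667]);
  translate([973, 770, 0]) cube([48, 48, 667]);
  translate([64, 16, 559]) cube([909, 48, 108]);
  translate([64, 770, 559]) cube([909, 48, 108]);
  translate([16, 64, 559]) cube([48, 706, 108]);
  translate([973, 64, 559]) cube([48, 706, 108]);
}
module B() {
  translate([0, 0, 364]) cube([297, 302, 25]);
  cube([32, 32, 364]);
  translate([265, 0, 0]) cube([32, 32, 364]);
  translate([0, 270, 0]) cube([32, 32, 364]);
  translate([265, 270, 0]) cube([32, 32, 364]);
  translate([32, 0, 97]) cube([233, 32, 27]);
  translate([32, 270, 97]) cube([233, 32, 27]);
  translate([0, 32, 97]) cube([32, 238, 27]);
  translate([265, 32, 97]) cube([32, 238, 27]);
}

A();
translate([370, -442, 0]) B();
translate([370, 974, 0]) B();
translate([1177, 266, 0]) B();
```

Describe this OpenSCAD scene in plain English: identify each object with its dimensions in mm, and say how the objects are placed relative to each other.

A is a table: top 1037 mm (x) × 834 mm (y), 28 mm thick, upper face at z = 695 mm, on four 48×48 mm square legs, each inset 16 mm from the nearest pair of top edges, running from z = 0 to the bottom of the top. Four apron rails, 48 mm thick and 108 mm tall, run between adjacent legs with their top edges flush with the underside of the top and their outer faces flush with the legs' outer faces.

B is a simple wooden stool: a rectangular seat 297 mm (x) by 302 mm (y), 25 mm thick, top face at z = 389 mm, on four square legs, each 32×32 mm in cross-section. The legs rest on z = 0, each flush with a corner of the seat. Four stretchers, 32 mm wide and 27 mm tall, connect adjacent legs with their undersides at z = 97 mm, each running between the inner faces of the legs it joins and aligned with the legs' outer faces on the other axis.

Three stools sit around the table at the −y, +y, +x sides.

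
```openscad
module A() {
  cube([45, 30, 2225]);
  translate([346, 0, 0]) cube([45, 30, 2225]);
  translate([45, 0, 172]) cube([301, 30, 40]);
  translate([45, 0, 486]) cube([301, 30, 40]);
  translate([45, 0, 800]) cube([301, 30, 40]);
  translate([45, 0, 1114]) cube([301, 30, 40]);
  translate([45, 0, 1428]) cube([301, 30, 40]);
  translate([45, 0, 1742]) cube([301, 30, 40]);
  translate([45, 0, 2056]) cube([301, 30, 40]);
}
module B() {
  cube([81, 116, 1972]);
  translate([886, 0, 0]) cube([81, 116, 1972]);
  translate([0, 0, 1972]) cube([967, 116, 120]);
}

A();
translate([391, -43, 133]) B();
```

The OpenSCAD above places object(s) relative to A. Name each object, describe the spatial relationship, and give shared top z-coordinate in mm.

A is a ladder. B is a door frame. The door frame is beside the ladder with their tops flush at z = 2225. The shared top z-coordinate is 2225 mm.

Both tops at z = 2225 mm.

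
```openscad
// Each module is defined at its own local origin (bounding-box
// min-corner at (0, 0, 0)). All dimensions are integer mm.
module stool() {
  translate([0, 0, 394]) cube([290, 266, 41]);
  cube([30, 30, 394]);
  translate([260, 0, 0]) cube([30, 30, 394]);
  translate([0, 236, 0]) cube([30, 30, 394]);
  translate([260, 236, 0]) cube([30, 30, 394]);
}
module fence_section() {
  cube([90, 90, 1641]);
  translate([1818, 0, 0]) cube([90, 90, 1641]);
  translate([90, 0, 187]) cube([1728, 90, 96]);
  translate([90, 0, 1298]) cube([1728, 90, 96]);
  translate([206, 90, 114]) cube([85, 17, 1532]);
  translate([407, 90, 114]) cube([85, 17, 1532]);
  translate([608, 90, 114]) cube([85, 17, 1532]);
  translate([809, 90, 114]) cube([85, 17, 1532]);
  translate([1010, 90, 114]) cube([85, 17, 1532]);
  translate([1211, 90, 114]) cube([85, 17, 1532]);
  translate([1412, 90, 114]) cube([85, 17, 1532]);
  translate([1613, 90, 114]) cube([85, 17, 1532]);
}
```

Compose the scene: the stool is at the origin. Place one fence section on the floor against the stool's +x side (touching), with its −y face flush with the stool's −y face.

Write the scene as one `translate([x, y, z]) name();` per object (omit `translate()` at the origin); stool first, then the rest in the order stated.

stool();
translate([290, 0, 0]) fence_section();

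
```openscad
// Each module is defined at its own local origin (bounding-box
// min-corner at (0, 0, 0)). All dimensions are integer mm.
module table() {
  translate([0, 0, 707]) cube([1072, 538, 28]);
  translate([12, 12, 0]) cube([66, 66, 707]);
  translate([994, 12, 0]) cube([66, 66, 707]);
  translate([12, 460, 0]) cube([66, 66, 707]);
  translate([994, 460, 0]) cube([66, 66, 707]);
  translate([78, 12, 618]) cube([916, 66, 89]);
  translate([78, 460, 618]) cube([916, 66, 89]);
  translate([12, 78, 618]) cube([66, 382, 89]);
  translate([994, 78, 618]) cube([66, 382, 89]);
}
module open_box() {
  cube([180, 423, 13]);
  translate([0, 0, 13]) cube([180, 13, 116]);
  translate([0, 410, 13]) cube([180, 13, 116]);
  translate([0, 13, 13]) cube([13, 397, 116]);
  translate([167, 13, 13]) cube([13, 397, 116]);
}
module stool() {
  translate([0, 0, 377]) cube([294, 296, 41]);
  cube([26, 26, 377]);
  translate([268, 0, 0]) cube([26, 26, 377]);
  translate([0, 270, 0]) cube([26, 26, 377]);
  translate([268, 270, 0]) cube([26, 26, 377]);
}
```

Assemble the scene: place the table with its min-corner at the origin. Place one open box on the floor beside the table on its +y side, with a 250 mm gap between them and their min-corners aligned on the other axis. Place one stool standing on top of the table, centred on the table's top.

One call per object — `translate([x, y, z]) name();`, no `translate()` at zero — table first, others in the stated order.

table();
translate([0, 788, 0]) open_box();
translate([389, 121, 735]) stool();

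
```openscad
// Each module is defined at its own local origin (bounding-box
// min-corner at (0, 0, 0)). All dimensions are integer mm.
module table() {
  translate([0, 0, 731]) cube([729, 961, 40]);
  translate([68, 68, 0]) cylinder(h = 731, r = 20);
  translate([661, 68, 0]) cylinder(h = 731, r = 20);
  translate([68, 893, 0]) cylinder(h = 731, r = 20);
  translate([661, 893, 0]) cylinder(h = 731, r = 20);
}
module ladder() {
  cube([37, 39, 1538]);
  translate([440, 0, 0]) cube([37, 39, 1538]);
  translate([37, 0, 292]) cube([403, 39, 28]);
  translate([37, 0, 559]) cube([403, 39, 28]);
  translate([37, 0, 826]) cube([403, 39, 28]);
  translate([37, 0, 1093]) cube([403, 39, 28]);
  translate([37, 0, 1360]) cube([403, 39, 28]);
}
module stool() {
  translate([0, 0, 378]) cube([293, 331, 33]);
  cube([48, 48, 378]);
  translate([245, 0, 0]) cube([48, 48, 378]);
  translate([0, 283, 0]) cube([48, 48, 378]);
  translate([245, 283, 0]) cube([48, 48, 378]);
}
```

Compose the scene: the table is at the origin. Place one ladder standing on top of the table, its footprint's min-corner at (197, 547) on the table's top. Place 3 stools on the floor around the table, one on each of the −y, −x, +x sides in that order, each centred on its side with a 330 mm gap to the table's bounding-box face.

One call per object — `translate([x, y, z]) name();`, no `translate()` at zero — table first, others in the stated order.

table();
translate([197, 547, 771]) ladder();
translate([218, -661, 0]) stool();
translate([-623, 315, 0]) stool();
translate([1059, 315, 0]) stool();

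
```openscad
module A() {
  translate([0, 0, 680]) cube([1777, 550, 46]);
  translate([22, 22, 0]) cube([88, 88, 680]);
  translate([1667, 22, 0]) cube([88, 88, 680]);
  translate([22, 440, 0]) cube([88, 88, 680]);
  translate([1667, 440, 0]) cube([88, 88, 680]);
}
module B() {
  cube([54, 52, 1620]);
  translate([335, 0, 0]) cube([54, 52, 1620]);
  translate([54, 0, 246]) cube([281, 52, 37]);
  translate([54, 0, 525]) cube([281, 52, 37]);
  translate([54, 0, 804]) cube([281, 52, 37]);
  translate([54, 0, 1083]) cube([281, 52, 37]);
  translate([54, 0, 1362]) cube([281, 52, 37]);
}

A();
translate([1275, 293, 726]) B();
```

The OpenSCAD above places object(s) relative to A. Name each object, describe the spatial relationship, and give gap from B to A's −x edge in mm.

A is a table. B is a ladder. The ladder is on top of the table. The gap from the ladder to the table's −x edge is 1275 mm.

The ladder's min-x is at 1275; the table's min-x is 0; gap = 1275 mm.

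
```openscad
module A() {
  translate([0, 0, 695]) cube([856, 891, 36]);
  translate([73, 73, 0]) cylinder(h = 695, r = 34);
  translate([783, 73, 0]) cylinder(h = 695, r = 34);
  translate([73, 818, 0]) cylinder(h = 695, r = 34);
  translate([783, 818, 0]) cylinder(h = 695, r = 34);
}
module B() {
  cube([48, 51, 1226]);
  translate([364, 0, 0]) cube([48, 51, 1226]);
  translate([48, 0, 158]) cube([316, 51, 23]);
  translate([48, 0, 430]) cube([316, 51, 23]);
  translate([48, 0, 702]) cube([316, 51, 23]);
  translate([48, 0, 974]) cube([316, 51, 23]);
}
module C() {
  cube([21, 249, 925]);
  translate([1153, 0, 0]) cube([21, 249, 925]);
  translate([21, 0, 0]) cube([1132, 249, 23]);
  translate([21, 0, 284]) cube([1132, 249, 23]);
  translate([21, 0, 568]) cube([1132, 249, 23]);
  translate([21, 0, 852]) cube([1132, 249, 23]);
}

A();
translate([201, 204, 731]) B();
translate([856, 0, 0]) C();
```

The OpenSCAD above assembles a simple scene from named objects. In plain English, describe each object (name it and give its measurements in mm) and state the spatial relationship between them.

A is a table with a 856×891 mm rectangular top, 36 mm thick, top surface at z = 731 mm, supported by four round legs of 68 mm diameter, each leg's bounding box inset 39 mm from the nearest pair of top edges, running from the floor.

B is a wooden ladder with two side rails of 48×51 mm section and 1226 mm height, set 412 mm apart overall. Between them run 4 rectangular rungs (51 mm deep, 23 mm thick), front faces flush with the rails' −y face. The bottom of the first rung is 158 mm above the floor and each subsequent rung is 272 mm higher than the one below.

C is an open bookshelf. Two side panels, each 21 mm thick, 249 mm deep and 925 mm tall, stand 1174 mm apart (outside-to-outside). Between them sit 4 shelves, each 23 mm thick and 249 mm deep, spanning the full gap between the sides. The bottom shelf rests on the floor (its underside at z = 0) and the clear gap between one shelf's top and the next shelf's underside is 261 mm.

The ladder is on top of the table. The bookshelf is against the table's +x side, with their −y faces flush.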